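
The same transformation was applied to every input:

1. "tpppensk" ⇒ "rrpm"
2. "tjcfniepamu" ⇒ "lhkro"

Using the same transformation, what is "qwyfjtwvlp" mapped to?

yhvxr

What's happening: keep every other character starting from the second (positions 2nd, 4th, 6th, ...), then shift every letter 2 places forward in the alphabet (wrapping around).
Doing the same to "qwyfjtwvlp": "yhvxr".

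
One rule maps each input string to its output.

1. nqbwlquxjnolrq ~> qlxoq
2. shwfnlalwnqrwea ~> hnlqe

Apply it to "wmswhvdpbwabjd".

The transformation: keep one character in every 3, starting at position 2 (positions 2nd, 5th, 8th, ...).
On "wmswhvdpbwabjd" that produces "mhpad".

mhpad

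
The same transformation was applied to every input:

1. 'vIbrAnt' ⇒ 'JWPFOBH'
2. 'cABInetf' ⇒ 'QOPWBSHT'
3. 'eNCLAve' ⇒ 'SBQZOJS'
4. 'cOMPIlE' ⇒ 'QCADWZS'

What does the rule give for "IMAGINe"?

The rule is to shift every letter 12 places backward in the alphabet (wrapping around), then convert every letter to uppercase.
On "IMAGINe": the first step gives "WAOUWBs", and the second then gives "WAOUWBS".
(Check on "cOMPIlE": → "qCADWzS" → "QCADWZS" ✓)

WAOUWBS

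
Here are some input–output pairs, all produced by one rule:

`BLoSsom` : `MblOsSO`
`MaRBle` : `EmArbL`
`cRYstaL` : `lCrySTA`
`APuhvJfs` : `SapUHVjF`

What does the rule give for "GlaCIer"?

RgLAciE

The pattern: move the last character to the front, then flip the case of every letter.
For "GlaCIer", step one produces "rGlaCIe"; step two turns that into "RgLAciE".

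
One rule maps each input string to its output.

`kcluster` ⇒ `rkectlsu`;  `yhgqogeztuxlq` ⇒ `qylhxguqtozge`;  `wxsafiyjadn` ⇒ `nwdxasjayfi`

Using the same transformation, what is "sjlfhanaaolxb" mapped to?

bsxjllofahaan

The rule is to reverse the string, then take characters alternately from the front and the back (1st, last, 2nd, 2nd-last, ...).
Working it through for "sjlfhanaaolxb": intermediate "bxloaanahfljs", final "bsxjllofahaan".
(Check on "yhgqogeztuxlq": → "qlxutzegoqghy" → "qylhxguqtozge" ✓)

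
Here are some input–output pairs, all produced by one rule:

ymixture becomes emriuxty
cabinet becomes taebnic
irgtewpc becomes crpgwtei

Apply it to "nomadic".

coimdan

The pattern: take characters alternately from the front and the back (1st, last, 2nd, 2nd-last, ...), then move the first character to the end.
For "nomadic", step one produces "ncoimda"; step two turns that into "coimdan".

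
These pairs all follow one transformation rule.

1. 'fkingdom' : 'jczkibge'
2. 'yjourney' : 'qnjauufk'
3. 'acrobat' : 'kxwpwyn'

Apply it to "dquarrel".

The transformation: shift every letter 4 places backward in the alphabet (wrapping around), then move the first 3 characters to the end (rotate left by 3).
Starting from "dquarrel": after the first operation, "zmqwnnah"; after the second, "wnnahzmq".

wnnahzmq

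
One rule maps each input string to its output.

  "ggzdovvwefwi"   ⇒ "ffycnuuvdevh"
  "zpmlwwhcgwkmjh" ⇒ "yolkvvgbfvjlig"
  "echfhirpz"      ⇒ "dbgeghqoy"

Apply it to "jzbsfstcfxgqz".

Rule — shift every letter 1 place backward in the alphabet (wrapping around).
"jzbsfstcfxgqz" → "iyarersbewfpy".

iyarersbewfpy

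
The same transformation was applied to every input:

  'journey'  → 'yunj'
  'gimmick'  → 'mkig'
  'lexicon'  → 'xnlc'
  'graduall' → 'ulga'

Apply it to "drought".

In each case the input is transformed by: keep every other character starting from the first (positions 1st, 3rd, 5th, ...), then sort the characters into reverse alphabetical order.
For "drought", step one produces "dogt"; step two turns that into "togd".

togd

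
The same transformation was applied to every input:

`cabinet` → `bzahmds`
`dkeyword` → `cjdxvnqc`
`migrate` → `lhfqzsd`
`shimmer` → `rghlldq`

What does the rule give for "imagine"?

hlzfhmd

The pattern: shift every letter 1 place backward in the alphabet (wrapping around).
For "imagine" the result is "hlzfhmd".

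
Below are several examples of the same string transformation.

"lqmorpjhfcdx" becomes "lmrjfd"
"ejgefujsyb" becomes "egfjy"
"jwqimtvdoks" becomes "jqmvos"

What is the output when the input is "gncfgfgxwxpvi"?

The transformation: keep every other character starting from the first (positions 1st, 3rd, 5th, ...).
"gncfgfgxwxpvi" → "gcggwpi".

gcggwpi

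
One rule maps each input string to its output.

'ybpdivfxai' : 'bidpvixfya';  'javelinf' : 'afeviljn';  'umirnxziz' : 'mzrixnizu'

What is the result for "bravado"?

In each case the input is transformed by: swap the first and last characters, then swap each adjacent pair of characters (1↔2, 3↔4, ...).
Working it through for "bravado": intermediate "oravadb", final "rovadab".

rovadab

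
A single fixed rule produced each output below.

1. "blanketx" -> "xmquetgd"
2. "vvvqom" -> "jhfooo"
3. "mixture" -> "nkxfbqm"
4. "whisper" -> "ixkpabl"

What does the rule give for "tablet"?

The transformation: shift every letter 7 places backward in the alphabet (wrapping around), then move the last 3 characters to the front (rotate right by 3).
Starting from "tablet": after the first operation, "mtuexm"; after the second, "exmmtu".

exmmtu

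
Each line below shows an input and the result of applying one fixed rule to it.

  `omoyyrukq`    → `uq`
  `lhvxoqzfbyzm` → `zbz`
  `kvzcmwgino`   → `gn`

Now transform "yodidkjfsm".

js

The transformation: keep every other character starting from the first (positions 1st, 3rd, 5th, ...), then delete the first 3 characters.
Starting from "yodidkjfsm": after the first operation, "yddjs"; after the second, "js".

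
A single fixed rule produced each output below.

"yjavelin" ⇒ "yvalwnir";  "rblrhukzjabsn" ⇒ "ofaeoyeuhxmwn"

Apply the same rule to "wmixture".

herjzvkg

The pattern: move the last 3 characters to the front (rotate right by 3), then shift every letter 13 places forward in the alphabet (wrapping around) — i.e. ROT13.
Starting from "wmixture": after the first operation, "urewmixt"; after the second, "herjzvkg".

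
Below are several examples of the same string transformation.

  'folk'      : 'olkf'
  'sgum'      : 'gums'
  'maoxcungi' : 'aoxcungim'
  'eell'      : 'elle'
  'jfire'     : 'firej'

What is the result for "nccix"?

ccixn

Rule — move the first character to the end.
"nccix" → "ccixn".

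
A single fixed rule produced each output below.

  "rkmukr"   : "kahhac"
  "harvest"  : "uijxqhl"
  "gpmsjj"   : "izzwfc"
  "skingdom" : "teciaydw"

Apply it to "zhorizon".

The pattern: move the last 3 characters to the front (rotate right by 3), then shift every letter 10 places backward in the alphabet (wrapping around).
"zhorizon" → "pedpxehy".
(Check on "rkmukr": → "ukrrkm" → "kahhac" ✓)

pedpxehy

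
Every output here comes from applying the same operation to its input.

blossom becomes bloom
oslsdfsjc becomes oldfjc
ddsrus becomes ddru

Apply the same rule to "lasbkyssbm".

labkybm

Looking at the pairs, the operation is to remove every "s".
So "lasbkyssbm" becomes "labkybm".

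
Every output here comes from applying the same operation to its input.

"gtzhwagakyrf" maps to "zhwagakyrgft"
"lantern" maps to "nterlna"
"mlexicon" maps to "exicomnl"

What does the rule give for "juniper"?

nipejru

Each output is the input with this applied: swap the first and last characters, then move the first 2 characters to the end (rotate left by 2).
Doing the same to "juniper": "nipejru".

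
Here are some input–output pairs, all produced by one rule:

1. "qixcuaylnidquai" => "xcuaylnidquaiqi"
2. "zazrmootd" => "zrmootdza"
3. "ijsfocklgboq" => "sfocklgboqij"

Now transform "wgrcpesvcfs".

What's happening: move the first 2 characters to the end (rotate left by 2).
For "wgrcpesvcfs" the result is "rcpesvcfswg".

rcpesvcfswg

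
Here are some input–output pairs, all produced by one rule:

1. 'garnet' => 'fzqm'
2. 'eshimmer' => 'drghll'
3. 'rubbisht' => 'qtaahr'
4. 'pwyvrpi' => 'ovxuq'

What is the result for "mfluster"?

lektrs

The pattern: shift every letter 1 place backward in the alphabet (wrapping around), then delete the last 2 characters.
Applying both steps to "mfluster": "lektrsdq", then "lektrs".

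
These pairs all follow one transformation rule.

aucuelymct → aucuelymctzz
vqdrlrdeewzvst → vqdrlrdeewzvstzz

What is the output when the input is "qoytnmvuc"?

qoytnmvuczz

The transformation: append "zz".
Doing the same to "qoytnmvuc": "qoytnmvuczz".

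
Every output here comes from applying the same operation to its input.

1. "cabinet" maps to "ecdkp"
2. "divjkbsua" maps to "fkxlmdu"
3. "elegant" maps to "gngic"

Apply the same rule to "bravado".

Each output is the input with this applied: shift every letter 2 places forward in the alphabet (wrapping around), then delete the last 2 characters.
Starting from "bravado": after the first operation, "dtcxcfq"; after the second, "dtcxc".

dtcxc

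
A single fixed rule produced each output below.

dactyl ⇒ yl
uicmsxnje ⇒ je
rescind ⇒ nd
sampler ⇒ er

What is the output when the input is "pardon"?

on

In each case the input is transformed by: keep only the last 2 characters.
"pardon" → "on".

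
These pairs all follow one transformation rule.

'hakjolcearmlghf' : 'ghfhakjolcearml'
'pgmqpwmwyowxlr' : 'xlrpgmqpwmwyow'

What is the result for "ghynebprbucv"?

ucvghynebprb

The rule is to move the last 3 characters to the front (rotate right by 3).
Applying that to "ghynebprbucv" gives "ucvghynebprb".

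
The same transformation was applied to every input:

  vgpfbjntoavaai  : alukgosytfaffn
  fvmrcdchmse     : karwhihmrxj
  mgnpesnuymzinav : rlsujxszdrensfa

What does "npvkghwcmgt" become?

suaplmbhrly

What's happening: shift every letter 5 places forward in the alphabet (wrapping around).
On "npvkghwcmgt" that produces "suaplmbhrly".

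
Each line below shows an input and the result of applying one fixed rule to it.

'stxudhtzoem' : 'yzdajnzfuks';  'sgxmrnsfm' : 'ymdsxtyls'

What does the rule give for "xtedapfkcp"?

The transformation: shift every letter 6 places forward in the alphabet (wrapping around).
On "xtedapfkcp" that produces "dzkjgvlqiv".

dzkjgvlqiv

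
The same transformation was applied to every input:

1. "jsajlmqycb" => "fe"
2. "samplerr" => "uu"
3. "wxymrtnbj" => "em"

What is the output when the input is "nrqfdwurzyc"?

bf

The rule is to shift every letter 3 places forward in the alphabet (wrapping around), then keep only the last 2 characters.
Applying that to "nrqfdwurzyc" gives "bf".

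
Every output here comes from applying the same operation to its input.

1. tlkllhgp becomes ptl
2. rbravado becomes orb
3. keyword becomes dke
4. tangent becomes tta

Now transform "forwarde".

Each output is the input with this applied: move the last character to the front, then keep only the first 3 characters.
Applying that to "forwarde" gives "efo".

efo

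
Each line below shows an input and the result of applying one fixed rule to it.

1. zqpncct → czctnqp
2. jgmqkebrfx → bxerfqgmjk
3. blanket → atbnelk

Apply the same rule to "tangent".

In each case the input is transformed by: sort the characters into alphabetical order, then take characters alternately from the front and the back (1st, last, 2nd, 2nd-last, ...).
So "tangent" becomes "atetgnn".

atetgnn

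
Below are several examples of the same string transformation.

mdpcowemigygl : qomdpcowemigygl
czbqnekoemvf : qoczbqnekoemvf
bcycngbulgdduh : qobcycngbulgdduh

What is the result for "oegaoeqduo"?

Looking at the pairs, the operation is to prepend "qo".
Applying that to "oegaoeqduo" gives "qooegaoeqduo".

qooegaoeqduo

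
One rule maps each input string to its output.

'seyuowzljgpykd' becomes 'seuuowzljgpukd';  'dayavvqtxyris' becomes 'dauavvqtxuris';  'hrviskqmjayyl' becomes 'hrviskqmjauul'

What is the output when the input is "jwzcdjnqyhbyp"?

jwzcdjnquhbup

Rule — replace every "y" with "u".
Doing the same to "jwzcdjnqyhbyp": "jwzcdjnquhbup".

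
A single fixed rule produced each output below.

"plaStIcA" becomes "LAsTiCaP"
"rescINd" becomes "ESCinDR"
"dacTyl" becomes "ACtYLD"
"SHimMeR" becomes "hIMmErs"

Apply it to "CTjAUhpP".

tJauHPpc

The pattern: move the first character to the end, then flip the case of every letter.
"CTjAUhpP" → "tJauHPpc".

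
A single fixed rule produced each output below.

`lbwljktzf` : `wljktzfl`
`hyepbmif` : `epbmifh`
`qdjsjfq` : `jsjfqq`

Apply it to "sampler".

The transformation: move the first 2 characters to the end (rotate left by 2), then delete the last character.
Applying both steps to "sampler": "mplersa", then "mplers".
(Check on "lbwljktzf": → "wljktzflb" → "wljktzfl" ✓)

mplers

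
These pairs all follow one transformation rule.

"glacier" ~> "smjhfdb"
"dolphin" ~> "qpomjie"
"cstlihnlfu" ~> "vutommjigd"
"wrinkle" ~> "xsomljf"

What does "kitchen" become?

The transformation: sort the characters into reverse alphabetical order, then shift every letter 1 place forward in the alphabet (wrapping around).
Working it through for "kitchen": intermediate "tnkihec", final "uoljifd".

uoljifd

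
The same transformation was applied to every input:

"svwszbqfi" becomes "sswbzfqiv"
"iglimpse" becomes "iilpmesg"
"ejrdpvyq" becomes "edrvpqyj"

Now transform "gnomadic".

gmodacin

The transformation: swap each adjacent pair of characters (1↔2, 3↔4, ...), then move the first character to the end.
Working it through for "gnomadic": intermediate "ngmodaci", final "gmodacin".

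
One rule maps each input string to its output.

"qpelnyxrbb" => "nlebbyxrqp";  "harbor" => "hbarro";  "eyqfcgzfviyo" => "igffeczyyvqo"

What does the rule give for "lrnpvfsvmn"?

nnmlfvvsrp

The rule is to sort the characters into reverse alphabetical order, then swap the front and back halves of the string.
Applying that to "lrnpvfsvmn" gives "nnmlfvvsrp".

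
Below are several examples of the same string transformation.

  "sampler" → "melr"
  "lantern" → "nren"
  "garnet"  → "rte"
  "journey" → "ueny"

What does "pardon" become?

rno

In each case the input is transformed by: swap each adjacent pair of characters (1↔2, 3↔4, ...), then delete the first 3 characters.
On "pardon": the first step gives "apdrno", and the second then gives "rno".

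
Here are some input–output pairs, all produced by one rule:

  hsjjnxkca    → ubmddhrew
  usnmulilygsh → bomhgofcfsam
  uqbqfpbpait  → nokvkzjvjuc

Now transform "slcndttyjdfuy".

smfwhxnnsdxzo

The rule is to move the last character to the front, then shift every letter 6 places backward in the alphabet (wrapping around).
Starting from "slcndttyjdfuy": after the first operation, "yslcndttyjdfu"; after the second, "smfwhxnnsdxzo".
(Check on "hsjjnxkca": → "ahsjjnxkc" → "ubmddhrew" ✓)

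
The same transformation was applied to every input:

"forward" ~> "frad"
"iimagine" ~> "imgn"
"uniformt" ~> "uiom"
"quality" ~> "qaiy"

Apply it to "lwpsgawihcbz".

The pattern: keep every other character starting from the first (positions 1st, 3rd, 5th, ...).
On "lwpsgawihcbz" that produces "lpgwhb".

lpgwhb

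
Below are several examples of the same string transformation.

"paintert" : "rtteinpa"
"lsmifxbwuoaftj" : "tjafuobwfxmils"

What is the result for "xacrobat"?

Each output is the input with this applied: swap each adjacent pair of characters (1↔2, 3↔4, ...), then reverse the string.
Starting from "xacrobat": after the first operation, "axrcbota"; after the second, "atobcrxa".
(Check on "lsmifxbwuoaftj": → "slimxfwboufajt" → "tjafuobwfxmils" ✓)

atobcrxa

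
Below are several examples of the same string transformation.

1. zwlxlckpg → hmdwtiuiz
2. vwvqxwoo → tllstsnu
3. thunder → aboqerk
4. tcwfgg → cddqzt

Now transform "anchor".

The rule is to move the last 3 characters to the front (rotate right by 3), then shift every letter 3 places backward in the alphabet (wrapping around).
Applying that to "anchor" gives "eloxkz".

eloxkz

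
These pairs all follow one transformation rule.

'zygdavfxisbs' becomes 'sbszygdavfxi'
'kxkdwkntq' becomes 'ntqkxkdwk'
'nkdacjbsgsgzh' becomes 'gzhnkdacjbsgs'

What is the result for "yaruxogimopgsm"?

gsmyaruxogimop

Each output is the input with this applied: move the last 3 characters to the front (rotate right by 3).
"yaruxogimopgsm" → "gsmyaruxogimop".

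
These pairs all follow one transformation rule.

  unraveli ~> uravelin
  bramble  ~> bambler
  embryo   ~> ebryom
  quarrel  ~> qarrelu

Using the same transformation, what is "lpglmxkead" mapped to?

Rule — move the first character to the end, then swap the first and last characters.
On "lpglmxkead": the first step gives "pglmxkeadl", and the second then gives "lglmxkeadp".
(Check on "embryo": → "mbryoe" → "ebryom" ✓)

lglmxkeadp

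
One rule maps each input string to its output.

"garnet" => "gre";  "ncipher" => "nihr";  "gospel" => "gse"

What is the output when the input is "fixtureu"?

The transformation: keep every other character starting from the first (positions 1st, 3rd, 5th, ...).
"fixtureu" → "fxue".

fxue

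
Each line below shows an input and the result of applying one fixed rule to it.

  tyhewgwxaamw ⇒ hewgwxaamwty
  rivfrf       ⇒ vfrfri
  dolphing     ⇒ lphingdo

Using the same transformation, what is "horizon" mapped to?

rizonho

The pattern: move the first 2 characters to the end (rotate left by 2).
Doing the same to "horizon": "rizonho".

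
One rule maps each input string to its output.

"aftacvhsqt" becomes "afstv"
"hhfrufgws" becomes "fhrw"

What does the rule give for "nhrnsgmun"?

The transformation: keep every other character starting from the second (positions 2nd, 4th, 6th, ...), then sort the characters into alphabetical order.
Working it through for "nhrnsgmun": intermediate "hngu", final "ghnu".

ghnu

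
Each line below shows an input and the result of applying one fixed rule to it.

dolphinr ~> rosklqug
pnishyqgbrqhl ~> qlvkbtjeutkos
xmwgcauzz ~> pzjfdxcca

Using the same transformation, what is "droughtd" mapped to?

urxjkwgg

The rule is to shift every letter 3 places forward in the alphabet (wrapping around), then move the first character to the end.
"droughtd" → "gurxjkwg" → "urxjkwgg".
(Check on "dolphinr": → "grosklqu" → "rosklqug" ✓)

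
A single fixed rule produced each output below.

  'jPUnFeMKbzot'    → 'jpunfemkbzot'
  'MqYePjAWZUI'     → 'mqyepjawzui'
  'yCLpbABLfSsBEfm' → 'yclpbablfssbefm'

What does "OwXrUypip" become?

owxruypip

The pattern: convert every letter to lowercase.
"OwXrUypip" → "owxruypip".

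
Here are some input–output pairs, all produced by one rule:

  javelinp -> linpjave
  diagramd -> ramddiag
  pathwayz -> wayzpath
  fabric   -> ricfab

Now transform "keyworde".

ordekeyw

The transformation: swap the front and back halves of the string.
Applying that to "keyworde" gives "ordekeyw".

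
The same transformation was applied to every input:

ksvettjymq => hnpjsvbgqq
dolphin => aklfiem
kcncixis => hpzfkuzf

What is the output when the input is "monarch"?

jelzkox

Looking at the pairs, the operation is to shift every letter 3 places backward in the alphabet (wrapping around), then take characters alternately from the front and the back (1st, last, 2nd, 2nd-last, ...).
Starting from "monarch": after the first operation, "jlkxoze"; after the second, "jelzkox".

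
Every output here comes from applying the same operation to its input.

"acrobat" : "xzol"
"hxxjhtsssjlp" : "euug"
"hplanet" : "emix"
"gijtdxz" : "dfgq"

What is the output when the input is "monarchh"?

jlkx

The transformation: shift every letter 3 places backward in the alphabet (wrapping around), then keep only the first 4 characters.
"monarchh" → "jlkx".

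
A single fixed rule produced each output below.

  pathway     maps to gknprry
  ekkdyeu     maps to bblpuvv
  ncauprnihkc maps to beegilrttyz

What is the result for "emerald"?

cdiruvv

Each output is the input with this applied: shift every letter 9 places backward in the alphabet (wrapping around), then sort the characters into alphabetical order.
For "emerald", step one produces "vdvircu"; step two turns that into "cdiruvv".
(Check on "ncauprnihkc": → "etrlgiezybt" → "beegilrttyz" ✓)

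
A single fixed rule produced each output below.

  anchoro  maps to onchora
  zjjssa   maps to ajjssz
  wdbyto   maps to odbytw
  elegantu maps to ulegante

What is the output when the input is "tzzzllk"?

kzzzllt

The pattern: swap the first and last characters.
So "tzzzllk" becomes "kzzzllt".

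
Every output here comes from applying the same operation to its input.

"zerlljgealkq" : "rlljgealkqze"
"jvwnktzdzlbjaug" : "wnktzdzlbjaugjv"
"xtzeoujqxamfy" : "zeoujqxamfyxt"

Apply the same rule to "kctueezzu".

tueezzukc

Each output is the input with this applied: move the first 2 characters to the end (rotate left by 2).
Applying that to "kctueezzu" gives "tueezzukc".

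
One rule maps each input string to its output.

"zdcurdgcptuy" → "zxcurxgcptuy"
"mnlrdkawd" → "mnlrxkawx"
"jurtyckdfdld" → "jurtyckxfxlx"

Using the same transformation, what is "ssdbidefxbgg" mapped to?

ssxbixefxbgg

Each output is the input with this applied: replace every "d" with "x".
For "ssdbidefxbgg" the result is "ssxbixefxbgg".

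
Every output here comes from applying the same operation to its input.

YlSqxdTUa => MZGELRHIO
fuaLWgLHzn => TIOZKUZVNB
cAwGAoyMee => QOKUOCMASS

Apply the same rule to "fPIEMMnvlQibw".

Each output is the input with this applied: shift every letter 12 places backward in the alphabet (wrapping around), then convert every letter to uppercase.
For "fPIEMMnvlQibw", step one produces "tDWSAAbjzEwpk"; step two turns that into "TDWSAABJZEWPK".

TDWSAABJZEWPK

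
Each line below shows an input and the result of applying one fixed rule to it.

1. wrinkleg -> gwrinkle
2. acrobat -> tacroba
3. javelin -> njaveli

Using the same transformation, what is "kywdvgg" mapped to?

gkywdvg

Rule — move the last character to the front.
Applying that to "kywdvgg" gives "gkywdvg".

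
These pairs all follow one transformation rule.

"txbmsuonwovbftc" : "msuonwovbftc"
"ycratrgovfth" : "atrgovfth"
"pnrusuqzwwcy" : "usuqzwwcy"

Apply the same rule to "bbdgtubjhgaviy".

gtubjhgaviy

Rule — delete the first 3 characters.
So "bbdgtubjhgaviy" becomes "gtubjhgaviy".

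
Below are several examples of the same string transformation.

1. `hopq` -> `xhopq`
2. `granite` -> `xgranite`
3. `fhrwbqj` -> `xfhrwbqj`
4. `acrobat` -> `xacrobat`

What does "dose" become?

xdose

In each case the input is transformed by: prepend "x".
So "dose" becomes "xdose".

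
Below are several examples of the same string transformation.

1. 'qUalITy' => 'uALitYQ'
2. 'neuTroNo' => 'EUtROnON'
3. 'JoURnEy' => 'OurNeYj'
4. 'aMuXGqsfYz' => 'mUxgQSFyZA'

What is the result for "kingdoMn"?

The transformation: move the first character to the end, then flip the case of every letter.
Applying that to "kingdoMn" gives "INGDOmNK".
(Check on "aMuXGqsfYz": → "MuXGqsfYza" → "mUxgQSFyZA" ✓)

INGDOmNK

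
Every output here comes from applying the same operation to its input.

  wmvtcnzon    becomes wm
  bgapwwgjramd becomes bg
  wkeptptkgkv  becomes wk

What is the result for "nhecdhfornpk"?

nh

The rule is to keep only the first 2 characters.
So "nhecdhfornpk" becomes "nh".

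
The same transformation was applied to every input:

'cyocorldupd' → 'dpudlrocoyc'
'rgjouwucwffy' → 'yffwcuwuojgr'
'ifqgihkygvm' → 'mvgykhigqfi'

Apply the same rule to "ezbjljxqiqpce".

The rule is to reverse the string.
For "ezbjljxqiqpce" the result is "ecpqiqxjljbze".

ecpqiqxjljbze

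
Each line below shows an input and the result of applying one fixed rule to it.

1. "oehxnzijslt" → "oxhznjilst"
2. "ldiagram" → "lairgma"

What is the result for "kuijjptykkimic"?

kjipjytkkmici

Each output is the input with this applied: swap each adjacent pair of characters (1↔2, 3↔4, ...), then delete the first character.
"kuijjptykkimic" → "ukjipjytkkmici" → "kjipjytkkmici".
(Check on "oehxnzijslt": → "eoxhznjilst" → "oxhznjilst" ✓)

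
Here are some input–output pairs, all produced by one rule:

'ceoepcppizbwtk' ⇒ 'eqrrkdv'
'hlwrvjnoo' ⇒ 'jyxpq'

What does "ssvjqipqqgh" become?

uxsrsj

Looking at the pairs, the operation is to shift every letter 2 places forward in the alphabet (wrapping around), then keep every other character starting from the first (positions 1st, 3rd, 5th, ...).
Applying both steps to "ssvjqipqqgh": "uuxlskrssij", then "uxsrsj".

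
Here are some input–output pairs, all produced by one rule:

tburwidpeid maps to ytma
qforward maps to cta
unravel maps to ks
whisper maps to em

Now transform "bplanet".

What's happening: shift every letter 3 places backward in the alphabet (wrapping around), then keep one character in every 3, starting at position 2 (positions 2nd, 5th, 8th, ...).
For "bplanet", step one produces "ymixkbq"; step two turns that into "mk".

mk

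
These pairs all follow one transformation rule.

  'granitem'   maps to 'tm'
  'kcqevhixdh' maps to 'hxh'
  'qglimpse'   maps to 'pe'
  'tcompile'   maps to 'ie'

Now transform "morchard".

In each case the input is transformed by: keep every other character starting from the second (positions 2nd, 4th, 6th, ...), then delete the first 2 characters.
For "morchard", step one produces "ocad"; step two turns that into "ad".

ad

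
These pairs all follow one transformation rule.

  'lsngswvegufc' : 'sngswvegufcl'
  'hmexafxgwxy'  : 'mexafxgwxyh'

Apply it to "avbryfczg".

The transformation: move the first character to the end.
So "avbryfczg" becomes "vbryfczga".

vbryfczga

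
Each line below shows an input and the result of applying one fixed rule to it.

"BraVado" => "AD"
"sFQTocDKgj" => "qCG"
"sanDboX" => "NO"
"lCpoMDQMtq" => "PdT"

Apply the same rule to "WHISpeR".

The pattern: flip the case of every letter, then keep one character in every 3, starting at position 3 (positions 3rd, 6th, 9th, ...).
Working it through for "WHISpeR": intermediate "whisPEr", final "iE".
(Check on "lCpoMDQMtq": → "LcPOmdqmTQ" → "PdT" ✓)

iE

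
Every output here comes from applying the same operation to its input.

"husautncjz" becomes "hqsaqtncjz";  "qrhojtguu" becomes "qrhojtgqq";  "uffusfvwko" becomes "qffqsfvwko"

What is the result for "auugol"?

aqqgol

The pattern: replace every "u" with "q".
On "auugol" that produces "aqqgol".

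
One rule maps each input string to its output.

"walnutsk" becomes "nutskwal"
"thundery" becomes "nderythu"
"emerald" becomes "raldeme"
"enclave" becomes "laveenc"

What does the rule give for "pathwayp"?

hwayppat

Rule — move the first 3 characters to the end (rotate left by 3).
So "pathwayp" becomes "hwayppat".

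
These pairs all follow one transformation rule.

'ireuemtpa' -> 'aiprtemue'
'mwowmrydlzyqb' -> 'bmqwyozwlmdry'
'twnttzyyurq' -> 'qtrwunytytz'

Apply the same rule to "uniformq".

qumnriof

What's happening: take characters alternately from the front and the back (1st, last, 2nd, 2nd-last, ...), then swap each adjacent pair of characters (1↔2, 3↔4, ...).
On "uniformq": the first step gives "uqnmirfo", and the second then gives "qumnriof".
(Check on "twnttzyyurq": → "tqwrnutytyz" → "qtrwunytytz" ✓)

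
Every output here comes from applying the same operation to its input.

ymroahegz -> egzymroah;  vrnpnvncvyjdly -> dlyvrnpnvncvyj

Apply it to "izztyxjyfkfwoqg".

The transformation: move the last 3 characters to the front (rotate right by 3).
So "izztyxjyfkfwoqg" becomes "oqgizztyxjyfkfw".

oqgizztyxjyfkfw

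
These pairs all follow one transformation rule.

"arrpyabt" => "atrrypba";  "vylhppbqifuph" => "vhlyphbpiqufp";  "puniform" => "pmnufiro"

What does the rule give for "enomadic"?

econamid

Each output is the input with this applied: move the last character to the front, then swap each adjacent pair of characters (1↔2, 3↔4, ...).
On "enomadic": the first step gives "cenomadi", and the second then gives "econamid".
(Check on "arrpyabt": → "tarrpyab" → "atrrypba" ✓)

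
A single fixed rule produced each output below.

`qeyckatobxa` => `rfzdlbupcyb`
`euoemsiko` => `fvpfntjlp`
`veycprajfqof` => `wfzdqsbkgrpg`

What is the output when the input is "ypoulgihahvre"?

zqpvmhjibiwsf

Looking at the pairs, the operation is to shift every letter 1 place forward in the alphabet (wrapping around).
So "ypoulgihahvre" becomes "zqpvmhjibiwsf".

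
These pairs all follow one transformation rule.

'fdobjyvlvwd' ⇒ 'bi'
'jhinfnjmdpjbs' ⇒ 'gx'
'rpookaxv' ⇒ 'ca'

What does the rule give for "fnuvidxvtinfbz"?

ge

Rule — shift every letter 5 places forward in the alphabet (wrapping around), then keep only the last 2 characters.
For "fnuvidxvtinfbz", step one produces "kszanicaynskge"; step two turns that into "ge".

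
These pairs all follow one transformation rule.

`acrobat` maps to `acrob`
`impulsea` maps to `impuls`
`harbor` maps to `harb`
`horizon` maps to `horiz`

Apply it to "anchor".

Rule — delete the last 2 characters.
Doing the same to "anchor": "anch".

anch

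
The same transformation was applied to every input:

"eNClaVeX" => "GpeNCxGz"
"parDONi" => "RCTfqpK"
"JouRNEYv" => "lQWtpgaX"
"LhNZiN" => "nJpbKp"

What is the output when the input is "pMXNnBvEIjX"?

The rule is to shift every letter 2 places forward in the alphabet (wrapping around), then flip the case of every letter.
Starting from "pMXNnBvEIjX": after the first operation, "rOZPpDxGKlZ"; after the second, "RozpPdXgkLz".

RozpPdXgkLz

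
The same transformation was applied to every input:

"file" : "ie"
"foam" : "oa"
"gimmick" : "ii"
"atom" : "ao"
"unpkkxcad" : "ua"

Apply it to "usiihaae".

The rule is to keep only the vowels.
On "usiihaae" that produces "uiiaae".

uiiaae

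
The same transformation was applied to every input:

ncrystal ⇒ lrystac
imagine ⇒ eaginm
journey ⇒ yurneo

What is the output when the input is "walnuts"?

slnuta

The transformation: delete the first character, then swap the first and last characters.
On "walnuts" that produces "slnuta".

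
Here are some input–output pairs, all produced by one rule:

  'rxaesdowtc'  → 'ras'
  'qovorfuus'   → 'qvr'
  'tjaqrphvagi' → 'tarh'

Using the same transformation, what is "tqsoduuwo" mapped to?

tsd

In each case the input is transformed by: keep every other character starting from the first (positions 1st, 3rd, 5th, ...), then delete the last 2 characters.
For "tqsoduuwo", step one produces "tsduo"; step two turns that into "tsd".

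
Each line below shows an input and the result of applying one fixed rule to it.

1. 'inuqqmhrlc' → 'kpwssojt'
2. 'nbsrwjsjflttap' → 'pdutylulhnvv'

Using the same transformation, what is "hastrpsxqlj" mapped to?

The rule is to delete the last 2 characters, then shift every letter 2 places forward in the alphabet (wrapping around).
Applying both steps to "hastrpsxqlj": "hastrpsxq", then "jcuvtruzs".
(Check on "inuqqmhrlc": → "inuqqmhr" → "kpwssojt" ✓)

jcuvtruzs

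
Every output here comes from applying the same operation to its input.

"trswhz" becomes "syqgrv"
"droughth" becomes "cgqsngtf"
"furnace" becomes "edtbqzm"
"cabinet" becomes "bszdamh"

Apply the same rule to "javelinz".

iyzmuhdk

The transformation: take characters alternately from the front and the back (1st, last, 2nd, 2nd-last, ...), then shift every letter 1 place backward in the alphabet (wrapping around).
Starting from "javelinz": after the first operation, "jzanviel"; after the second, "iyzmuhdk".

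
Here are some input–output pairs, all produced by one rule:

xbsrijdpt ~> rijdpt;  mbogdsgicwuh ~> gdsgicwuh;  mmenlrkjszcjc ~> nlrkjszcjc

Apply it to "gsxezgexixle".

The transformation: delete the first 3 characters.
Applying that to "gsxezgexixle" gives "ezgexixle".

ezgexixle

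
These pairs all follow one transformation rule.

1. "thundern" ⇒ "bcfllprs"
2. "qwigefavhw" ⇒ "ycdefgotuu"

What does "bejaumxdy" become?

yzbchksvw

Looking at the pairs, the operation is to sort the characters into alphabetical order, then shift every letter 2 places backward in the alphabet (wrapping around).
"bejaumxdy" → "abdejmuxy" → "yzbchksvw".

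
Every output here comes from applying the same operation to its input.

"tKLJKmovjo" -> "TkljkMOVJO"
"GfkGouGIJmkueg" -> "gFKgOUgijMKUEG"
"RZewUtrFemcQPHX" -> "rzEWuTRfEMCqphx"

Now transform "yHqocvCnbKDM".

YhQOCVcNBkdm

What's happening: flip the case of every letter.
Applying that to "yHqocvCnbKDM" gives "YhQOCVcNBkdm".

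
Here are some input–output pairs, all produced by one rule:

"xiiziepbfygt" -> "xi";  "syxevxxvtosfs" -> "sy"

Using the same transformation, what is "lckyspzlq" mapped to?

What's happening: keep only the first 2 characters.
So "lckyspzlq" becomes "lc".

lc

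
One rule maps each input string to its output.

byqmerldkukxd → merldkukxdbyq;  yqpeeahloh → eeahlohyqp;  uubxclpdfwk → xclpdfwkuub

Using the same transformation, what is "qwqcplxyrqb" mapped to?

cplxyrqbqwq

The rule is to move the first 3 characters to the end (rotate left by 3).
For "qwqcplxyrqb" the result is "cplxyrqbqwq".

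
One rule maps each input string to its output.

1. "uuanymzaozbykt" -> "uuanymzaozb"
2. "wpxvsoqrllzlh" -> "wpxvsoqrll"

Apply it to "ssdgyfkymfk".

The rule is to delete the last 3 characters.
For "ssdgyfkymfk" the result is "ssdgyfky".

ssdgyfky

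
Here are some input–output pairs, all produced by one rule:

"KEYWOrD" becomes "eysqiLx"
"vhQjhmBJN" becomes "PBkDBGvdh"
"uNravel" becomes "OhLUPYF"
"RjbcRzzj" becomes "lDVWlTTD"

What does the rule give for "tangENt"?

What's happening: shift every letter 6 places backward in the alphabet (wrapping around), then flip the case of every letter.
Applying that to "tangENt" gives "NUHAyhN".

NUHAyhN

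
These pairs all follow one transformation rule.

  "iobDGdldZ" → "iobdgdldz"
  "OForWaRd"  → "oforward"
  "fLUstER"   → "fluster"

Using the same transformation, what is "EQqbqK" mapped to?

Looking at the pairs, the operation is to convert every letter to lowercase.
On "EQqbqK" that produces "eqqbqk".

eqqbqk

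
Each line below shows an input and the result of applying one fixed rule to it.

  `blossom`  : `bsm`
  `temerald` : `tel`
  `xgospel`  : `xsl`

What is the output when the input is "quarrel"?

qrl

Each output is the input with this applied: keep one character in every 3, starting at position 1 (positions 1st, 4th, 7th, ...).
Doing the same to "quarrel": "qrl".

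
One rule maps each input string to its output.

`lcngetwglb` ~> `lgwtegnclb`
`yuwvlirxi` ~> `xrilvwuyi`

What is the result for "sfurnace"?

canrufse

Rule — move the last character to the front, then reverse the string.
"sfurnace" → "esfurnac" → "canrufse".
(Check on "lcngetwglb": → "blcngetwgl" → "lgwtegnclb" ✓)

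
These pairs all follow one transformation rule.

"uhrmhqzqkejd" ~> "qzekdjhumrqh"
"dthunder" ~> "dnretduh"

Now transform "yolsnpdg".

The transformation: swap each adjacent pair of characters (1↔2, 3↔4, ...), then swap the front and back halves of the string.
For "yolsnpdg", step one produces "oyslpngd"; step two turns that into "pngdoysl".

pngdoysl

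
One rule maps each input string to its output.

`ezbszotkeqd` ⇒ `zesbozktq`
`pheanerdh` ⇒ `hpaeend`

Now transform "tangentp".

Rule — swap each adjacent pair of characters (1↔2, 3↔4, ...), then delete the last 2 characters.
For "tangentp", step one produces "atgnnept"; step two turns that into "atgnne".

atgnne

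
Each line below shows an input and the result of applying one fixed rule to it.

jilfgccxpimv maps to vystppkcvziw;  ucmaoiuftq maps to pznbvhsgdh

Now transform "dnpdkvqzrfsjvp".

Rule — move the first character to the end, then shift every letter 13 places forward in the alphabet (wrapping around) — i.e. ROT13.
Working it through for "dnpdkvqzrfsjvp": intermediate "npdkvqzrfsjvpd", final "acqxidmesfwicq".

acqxidmesfwicq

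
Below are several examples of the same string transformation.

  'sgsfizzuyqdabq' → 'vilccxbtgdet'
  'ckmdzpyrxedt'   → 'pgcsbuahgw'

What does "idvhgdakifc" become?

ykjgdnlif

Rule — shift every letter 3 places forward in the alphabet (wrapping around), then delete the first 2 characters.
"idvhgdakifc" → "lgykjgdnlif" → "ykjgdnlif".
(Check on "ckmdzpyrxedt": → "fnpgcsbuahgw" → "pgcsbuahgw" ✓)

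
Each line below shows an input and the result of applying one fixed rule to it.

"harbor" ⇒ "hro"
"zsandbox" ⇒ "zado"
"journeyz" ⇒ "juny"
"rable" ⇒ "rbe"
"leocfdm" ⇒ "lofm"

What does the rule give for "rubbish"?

rbih

Rule — keep every other character starting from the first (positions 1st, 3rd, 5th, ...).
So "rubbish" becomes "rbih".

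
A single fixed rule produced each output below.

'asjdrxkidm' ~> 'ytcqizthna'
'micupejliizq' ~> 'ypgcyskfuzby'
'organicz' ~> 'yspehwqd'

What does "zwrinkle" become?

Rule — move the last 3 characters to the front (rotate right by 3), then shift every letter 10 places backward in the alphabet (wrapping around).
Starting from "zwrinkle": after the first operation, "klezwrin"; after the second, "abupmhyd".

abupmhyd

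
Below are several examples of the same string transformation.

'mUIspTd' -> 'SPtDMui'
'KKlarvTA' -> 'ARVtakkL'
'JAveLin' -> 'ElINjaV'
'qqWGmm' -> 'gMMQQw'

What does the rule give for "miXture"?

Looking at the pairs, the operation is to move the first 3 characters to the end (rotate left by 3), then flip the case of every letter.
Starting from "miXture": after the first operation, "turemiX"; after the second, "TUREMIx".

TUREMIx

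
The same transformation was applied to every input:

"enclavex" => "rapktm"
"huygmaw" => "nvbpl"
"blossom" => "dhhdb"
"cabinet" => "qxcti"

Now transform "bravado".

pkpsd

Each output is the input with this applied: delete the first 2 characters, then shift every letter 11 places backward in the alphabet (wrapping around).
Starting from "bravado": after the first operation, "avado"; after the second, "pkpsd".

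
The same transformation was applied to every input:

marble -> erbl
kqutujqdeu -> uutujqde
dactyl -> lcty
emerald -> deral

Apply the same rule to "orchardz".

zchard

Rule — delete the first 2 characters, then move the last character to the front.
"orchardz" → "chardz" → "zchard".
(Check on "emerald": → "erald" → "deral" ✓)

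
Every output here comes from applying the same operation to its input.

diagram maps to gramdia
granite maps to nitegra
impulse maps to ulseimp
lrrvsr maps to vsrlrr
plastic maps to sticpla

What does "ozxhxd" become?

Rule — move the first 3 characters to the end (rotate left by 3).
"ozxhxd" → "hxdozx".

hxdozx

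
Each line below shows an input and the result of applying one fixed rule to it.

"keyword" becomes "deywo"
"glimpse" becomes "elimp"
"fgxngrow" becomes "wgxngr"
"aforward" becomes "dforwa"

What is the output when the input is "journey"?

yourn

Looking at the pairs, the operation is to swap the first and last characters, then delete the last 2 characters.
Starting from "journey": after the first operation, "yournej"; after the second, "yourn".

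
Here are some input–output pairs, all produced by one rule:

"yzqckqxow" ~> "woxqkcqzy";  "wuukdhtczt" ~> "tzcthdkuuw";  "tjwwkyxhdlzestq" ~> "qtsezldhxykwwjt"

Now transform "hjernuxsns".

What's happening: reverse the string.
For "hjernuxsns" the result is "snsxunrejh".

snsxunrejh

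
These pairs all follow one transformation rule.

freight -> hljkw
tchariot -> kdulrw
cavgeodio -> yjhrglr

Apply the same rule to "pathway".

The rule is to delete the first 2 characters, then shift every letter 3 places forward in the alphabet (wrapping around).
"pathway" → "thway" → "wkzdb".

wkzdb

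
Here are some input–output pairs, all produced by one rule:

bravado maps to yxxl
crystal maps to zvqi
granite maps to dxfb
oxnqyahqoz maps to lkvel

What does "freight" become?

cbdq

The rule is to keep every other character starting from the first (positions 1st, 3rd, 5th, ...), then shift every letter 3 places backward in the alphabet (wrapping around).
"freight" → "fegt" → "cbdq".
(Check on "crystal": → "cytl" → "zvqi" ✓)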